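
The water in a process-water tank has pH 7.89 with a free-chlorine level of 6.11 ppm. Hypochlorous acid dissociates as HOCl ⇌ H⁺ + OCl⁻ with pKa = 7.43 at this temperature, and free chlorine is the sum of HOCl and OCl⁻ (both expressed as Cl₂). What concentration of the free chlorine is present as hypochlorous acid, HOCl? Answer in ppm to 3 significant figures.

[OCl⁻]/[HOCl] = 10^(pH − pKa) = 10^(7.89 − 7.43) = 10^0.46 = 2.884.
Fraction as HOCl = 1 / (1 + 2.884) = 0.2575.
HOCl = 0.2575 × 6.11 ppm = 1.573 ppm.

1.57 ppm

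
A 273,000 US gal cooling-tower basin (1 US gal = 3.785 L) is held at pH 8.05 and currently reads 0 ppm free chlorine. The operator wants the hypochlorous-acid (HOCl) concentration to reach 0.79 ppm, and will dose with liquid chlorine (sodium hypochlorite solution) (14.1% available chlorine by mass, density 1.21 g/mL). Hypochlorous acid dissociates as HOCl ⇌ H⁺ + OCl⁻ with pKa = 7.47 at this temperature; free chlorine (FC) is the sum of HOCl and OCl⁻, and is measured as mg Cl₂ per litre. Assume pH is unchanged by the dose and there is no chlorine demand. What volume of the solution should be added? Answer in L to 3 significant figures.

23.0 L

Volume: 273,000 US gal × 3.785 L/gal = 1,033,305 L.
[OCl⁻]/[HOCl] = 10^(pH − pKa) = 10^(8.05 − 7.47) = 3.802; fraction as HOCl = 1/(1 + 3.802) = 0.2083.
Free chlorine required for 0.79 ppm HOCl: 0.79 / 0.2083 = 3.793 ppm.
FC to add: 3.793 − 0 = 3.793 mg/L as Cl₂.
Cl₂ equivalent: 3.793 mg/L × 1,033,305 L = 3920 g.
Product at 14.1% available Cl: 3920 / 0.141 = 27,800 g.
Volume: 27,800 g ÷ 1.21 g/mL = 22,980 mL.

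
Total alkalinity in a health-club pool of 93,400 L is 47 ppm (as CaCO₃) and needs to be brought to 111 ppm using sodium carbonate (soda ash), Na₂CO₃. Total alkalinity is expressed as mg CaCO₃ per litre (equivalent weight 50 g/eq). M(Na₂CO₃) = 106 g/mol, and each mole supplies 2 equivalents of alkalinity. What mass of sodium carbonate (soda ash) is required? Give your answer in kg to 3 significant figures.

Alkalinity to add: (111 − 47) = 64 mg/L as CaCO₃ × 93,400 L = 5978 g as CaCO₃.
Equivalents: 5978 g ÷ 50 g/eq = 119.6 eq.
Each mole of Na₂CO₃ supplies 2 eq, so 119.6 / 2 = 59.78 mol.
Mass: 59.78 mol × 106 g/mol = 6336 g.

6.34 kg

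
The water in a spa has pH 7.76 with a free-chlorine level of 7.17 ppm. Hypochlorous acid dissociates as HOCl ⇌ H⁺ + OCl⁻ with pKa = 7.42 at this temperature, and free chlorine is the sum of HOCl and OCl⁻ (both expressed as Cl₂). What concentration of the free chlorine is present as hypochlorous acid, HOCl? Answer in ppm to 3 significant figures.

2.25 ppm

[OCl⁻]/[HOCl] = 10^(pH − pKa) = 10^(7.76 − 7.42) = 10^0.34 = 2.188.
Fraction as HOCl = 1 / (1 + 2.188) = 0.3137.
HOCl = 0.3137 × 7.17 ppm = 2.249 ppm.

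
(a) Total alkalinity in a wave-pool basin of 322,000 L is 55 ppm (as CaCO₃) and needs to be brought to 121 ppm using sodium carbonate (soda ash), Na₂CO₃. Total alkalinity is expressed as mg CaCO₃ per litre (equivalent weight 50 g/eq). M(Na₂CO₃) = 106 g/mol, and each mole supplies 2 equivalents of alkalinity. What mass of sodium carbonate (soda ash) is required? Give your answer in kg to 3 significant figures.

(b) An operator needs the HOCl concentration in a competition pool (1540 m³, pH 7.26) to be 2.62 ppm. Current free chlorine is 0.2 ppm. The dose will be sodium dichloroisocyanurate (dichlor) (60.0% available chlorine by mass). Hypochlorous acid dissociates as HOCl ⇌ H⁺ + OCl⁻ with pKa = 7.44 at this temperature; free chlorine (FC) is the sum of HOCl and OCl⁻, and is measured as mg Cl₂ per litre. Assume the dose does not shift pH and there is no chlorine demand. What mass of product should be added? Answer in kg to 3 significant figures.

(a) 22.5 kg; (b) 10.7 kg

(a) Alkalinity to add: (121 − 55) = 66 mg/L as CaCO₃ × 322,000 L = 21,250 g as CaCO₃.
(a) Equivalents: 21,250 g ÷ 50 g/eq = 425 eq.
(a) Each mole of Na₂CO₃ supplies 2 eq, so 425 / 2 = 212.5 mol.
(a) Mass: 212.5 mol × 106 g/mol = 22,530 g.

(b) Volume: 1540 m³ = 1,540,000 L.
(b) [OCl⁻]/[HOCl] = 10^(pH − pKa) = 10^(7.26 − 7.44) = 0.6607; fraction as HOCl = 1/(1 + 0.6607) = 0.6022.
(b) Free chlorine required for 2.62 ppm HOCl: 2.62 / 0.6022 = 4.351 ppm.
(b) FC to add: 4.351 − 0.2 = 4.151 mg/L as Cl₂.
(b) Cl₂ equivalent: 4.151 mg/L × 1,540,000 L = 6393 g.
(b) Product at 60.0% available Cl: 6393 / 0.6 = 10,650 g.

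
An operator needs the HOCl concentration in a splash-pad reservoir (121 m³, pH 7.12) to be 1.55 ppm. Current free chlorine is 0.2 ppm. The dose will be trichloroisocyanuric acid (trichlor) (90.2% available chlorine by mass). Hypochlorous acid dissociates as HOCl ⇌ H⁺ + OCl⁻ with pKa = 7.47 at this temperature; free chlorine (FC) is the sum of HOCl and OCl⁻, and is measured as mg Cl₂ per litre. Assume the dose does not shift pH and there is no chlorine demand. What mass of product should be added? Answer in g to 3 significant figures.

Volume: 121 m³ = 121,000 L.
[OCl⁻]/[HOCl] = 10^(pH − pKa) = 10^(7.12 − 7.47) = 0.4467; fraction as HOCl = 1/(1 + 0.4467) = 0.6912.
Free chlorine required for 1.55 ppm HOCl: 1.55 / 0.6912 = 2.242 ppm.
FC to add: 2.242 − 0.2 = 2.042 mg/L as Cl₂.
Cl₂ equivalent: 2.042 mg/L × 121,000 L = 247.1 g.
Product at 90.2% available Cl: 247.1 / 0.902 = 274 g.

274 g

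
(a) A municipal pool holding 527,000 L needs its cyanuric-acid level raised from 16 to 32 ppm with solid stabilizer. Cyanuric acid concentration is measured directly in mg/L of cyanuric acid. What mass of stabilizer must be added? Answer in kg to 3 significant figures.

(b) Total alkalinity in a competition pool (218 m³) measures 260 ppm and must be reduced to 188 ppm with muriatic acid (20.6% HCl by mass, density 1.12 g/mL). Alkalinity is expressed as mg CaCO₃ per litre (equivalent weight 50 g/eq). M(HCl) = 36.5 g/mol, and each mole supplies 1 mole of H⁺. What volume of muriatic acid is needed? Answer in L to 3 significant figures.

(a) CYA to add: (32 − 16) = 16 mg/L × 527,000 L = 8432 g cyanuric acid.

(b) Volume: 218 m³ = 218,000 L.
(b) Alkalinity to neutralize: (260 − 188) = 72 mg/L as CaCO₃ × 218,000 L = 15,700 g as CaCO₃.
(b) Equivalents of H⁺ required: 15,700 ÷ 50 g/eq = 313.9 eq = 313.9 mol HCl.
(b) Mass of HCl: 313.9 × 36.5 = 11,460 g.
(b) Mass of 20.6% solution: 11,460 / 0.206 = 55,620 g.
(b) Volume: 55,620 g ÷ 1.12 g/mL = 49,660 mL.

(a) 8.43 kg; (b) 49.7 L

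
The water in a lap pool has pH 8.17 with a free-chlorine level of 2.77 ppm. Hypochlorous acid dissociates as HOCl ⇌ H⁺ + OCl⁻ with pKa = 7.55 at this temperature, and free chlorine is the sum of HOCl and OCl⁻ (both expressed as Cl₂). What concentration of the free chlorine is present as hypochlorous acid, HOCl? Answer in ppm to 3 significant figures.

0.536 ppm

[OCl⁻]/[HOCl] = 10^(pH − pKa) = 10^(8.17 − 7.55) = 10^0.62 = 4.169.
Fraction as HOCl = 1 / (1 + 4.169) = 0.1935.
HOCl = 0.1935 × 2.77 ppm = 0.5359 ppm.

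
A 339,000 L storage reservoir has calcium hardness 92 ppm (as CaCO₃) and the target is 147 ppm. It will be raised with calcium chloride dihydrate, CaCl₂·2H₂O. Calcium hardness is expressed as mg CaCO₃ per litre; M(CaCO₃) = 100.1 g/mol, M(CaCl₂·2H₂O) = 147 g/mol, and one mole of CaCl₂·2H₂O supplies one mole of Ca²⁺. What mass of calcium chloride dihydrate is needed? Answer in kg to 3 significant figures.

Hardness to add: (147 − 92) = 55 mg/L as CaCO₃ × 339,000 L = 18,640 g as CaCO₃.
Moles of Ca²⁺ (1 mol Ca²⁺ ≡ 1 mol CaCO₃): 18,640 / 100.1 g/mol = 186.3 mol.
Mass of CaCl₂·2H₂O: 186.3 × 147 = 27,380 g.

27.4 kg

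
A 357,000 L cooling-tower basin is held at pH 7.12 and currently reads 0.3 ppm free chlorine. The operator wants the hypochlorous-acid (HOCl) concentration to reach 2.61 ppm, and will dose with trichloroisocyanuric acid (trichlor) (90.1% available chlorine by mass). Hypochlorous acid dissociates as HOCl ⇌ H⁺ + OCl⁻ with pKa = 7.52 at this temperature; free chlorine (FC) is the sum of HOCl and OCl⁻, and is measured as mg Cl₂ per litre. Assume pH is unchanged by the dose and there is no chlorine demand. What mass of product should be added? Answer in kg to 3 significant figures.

[OCl⁻]/[HOCl] = 10^(pH − pKa) = 10^(7.12 − 7.52) = 0.3981; fraction as HOCl = 1/(1 + 0.3981) = 0.7153.
Free chlorine required for 2.61 ppm HOCl: 2.61 / 0.7153 = 3.649 ppm.
FC to add: 3.649 − 0.3 = 3.349 mg/L as Cl₂.
Cl₂ equivalent: 3.349 mg/L × 357,000 L = 1196 g.
Product at 90.1% available Cl: 1196 / 0.901 = 1327 g.

1.33 kg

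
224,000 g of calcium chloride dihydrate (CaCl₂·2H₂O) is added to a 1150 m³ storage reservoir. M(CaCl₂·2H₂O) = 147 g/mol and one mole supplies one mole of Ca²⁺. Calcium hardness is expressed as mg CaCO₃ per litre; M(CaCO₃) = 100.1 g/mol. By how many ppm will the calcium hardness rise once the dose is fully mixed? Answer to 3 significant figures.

Volume: 1150 m³ = 1,150,000 L.
Moles of Ca²⁺: 224,000 g ÷ 147 g/mol = 1524 mol.
As CaCO₃: 1524 mol × 100.1 g/mol = 152,500 g.
Rise: 152,500 g / 1,150,000 L × 1000 = 132.6 mg/L.

133 ppm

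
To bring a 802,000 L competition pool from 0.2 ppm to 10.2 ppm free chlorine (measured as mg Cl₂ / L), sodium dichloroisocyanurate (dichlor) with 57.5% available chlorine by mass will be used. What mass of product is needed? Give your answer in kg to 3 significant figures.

13.9 kg

Chlorine deficit: 10.2 − 0.2 = 10 ppm = 10 mg/L as Cl₂.
Cl₂ equivalent needed: 10 mg/L × 802,000 L = 8,020,000 mg = 8020 g.
Product at 57.5% available chlorine: 8020 / 0.575 = 13,950 g.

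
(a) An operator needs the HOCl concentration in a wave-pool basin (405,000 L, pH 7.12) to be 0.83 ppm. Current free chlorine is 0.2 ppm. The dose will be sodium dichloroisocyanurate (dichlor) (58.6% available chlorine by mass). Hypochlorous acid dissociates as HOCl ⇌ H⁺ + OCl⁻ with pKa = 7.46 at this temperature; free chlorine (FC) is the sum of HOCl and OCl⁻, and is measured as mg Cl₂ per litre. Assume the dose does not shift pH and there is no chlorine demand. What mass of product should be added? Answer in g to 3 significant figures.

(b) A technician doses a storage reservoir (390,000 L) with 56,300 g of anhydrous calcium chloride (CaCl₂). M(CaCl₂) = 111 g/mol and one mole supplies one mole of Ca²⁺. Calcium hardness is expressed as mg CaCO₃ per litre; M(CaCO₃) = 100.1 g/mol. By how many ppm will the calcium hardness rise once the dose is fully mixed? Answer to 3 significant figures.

(a) 698 g; (b) 130 ppm

(a) [OCl⁻]/[HOCl] = 10^(pH − pKa) = 10^(7.12 − 7.46) = 0.4571; fraction as HOCl = 1/(1 + 0.4571) = 0.6863.
(a) Free chlorine required for 0.83 ppm HOCl: 0.83 / 0.6863 = 1.209 ppm.
(a) FC to add: 1.209 − 0.2 = 1.009 mg/L as Cl₂.
(a) Cl₂ equivalent: 1.009 mg/L × 405,000 L = 408.8 g.
(a) Product at 58.6% available Cl: 408.8 / 0.586 = 697.6 g.

(b) Moles of Ca²⁺: 56,300 g ÷ 111 g/mol = 507.2 mol.
(b) As CaCO₃: 507.2 mol × 100.1 g/mol = 50,770 g.
(b) Rise: 50,770 g / 390,000 L × 1000 = 130.2 mg/L.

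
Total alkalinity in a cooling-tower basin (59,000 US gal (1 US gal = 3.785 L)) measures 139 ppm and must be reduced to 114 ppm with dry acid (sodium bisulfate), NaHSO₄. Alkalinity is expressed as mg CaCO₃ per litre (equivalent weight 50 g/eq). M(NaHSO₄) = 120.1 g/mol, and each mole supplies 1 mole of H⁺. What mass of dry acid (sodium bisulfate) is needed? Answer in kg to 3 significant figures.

13.4 kg

Volume: 59,000 US gal × 3.785 L/gal = 223,315 L.
Alkalinity to neutralize: (139 − 114) = 25 mg/L as CaCO₃ × 223,315 L = 5583 g as CaCO₃.
Equivalents of H⁺ required: 5583 ÷ 50 g/eq = 111.7 eq = 111.7 mol NaHSO₄.
Mass of NaHSO₄: 111.7 × 120.1 = 13,410 g.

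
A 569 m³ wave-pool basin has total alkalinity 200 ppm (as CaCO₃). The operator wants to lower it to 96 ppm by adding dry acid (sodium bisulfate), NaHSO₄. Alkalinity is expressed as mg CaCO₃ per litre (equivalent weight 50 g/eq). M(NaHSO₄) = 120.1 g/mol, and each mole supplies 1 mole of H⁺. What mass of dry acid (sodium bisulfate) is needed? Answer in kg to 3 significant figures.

Volume: 569 m³ = 569,000 L.
Alkalinity to neutralize: (200 − 96) = 104 mg/L as CaCO₃ × 569,000 L = 59,180 g as CaCO₃.
Equivalents of H⁺ required: 59,180 ÷ 50 g/eq = 1184 eq = 1184 mol NaHSO₄.
Mass of NaHSO₄: 1184 × 120.1 = 142,100 g.

142 kg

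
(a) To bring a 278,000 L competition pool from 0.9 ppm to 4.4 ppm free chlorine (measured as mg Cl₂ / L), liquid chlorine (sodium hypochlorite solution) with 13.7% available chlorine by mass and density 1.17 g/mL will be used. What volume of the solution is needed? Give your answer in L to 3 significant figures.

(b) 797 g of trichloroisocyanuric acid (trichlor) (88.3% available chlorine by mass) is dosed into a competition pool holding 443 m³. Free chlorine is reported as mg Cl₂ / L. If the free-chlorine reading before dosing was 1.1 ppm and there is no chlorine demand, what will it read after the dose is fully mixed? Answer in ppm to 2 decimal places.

(a) Chlorine deficit: 4.4 − 0.9 = 3.5 ppm = 3.5 mg/L as Cl₂.
(a) Cl₂ equivalent needed: 3.5 mg/L × 278,000 L = 973,000 mg = 973 g.
(a) Product at 13.7% available chlorine: 973 / 0.137 = 7102 g.
(a) Volume at density 1.17 g/mL: 7102 g ÷ 1.17 g/mL = 6070 mL.

(b) Volume: 443 m³ = 443,000 L.
(b) Available chlorine delivered: 797 g × 0.883 = 703.8 g as Cl₂.
(b) Concentration rise: 703.8 g / 443,000 L = 1.589 mg/L = 1.59 ppm.
(b) Final FC: 1.1 + 1.59 = 2.69 ppm.

(a) 6.07 L; (b) 2.69 ppm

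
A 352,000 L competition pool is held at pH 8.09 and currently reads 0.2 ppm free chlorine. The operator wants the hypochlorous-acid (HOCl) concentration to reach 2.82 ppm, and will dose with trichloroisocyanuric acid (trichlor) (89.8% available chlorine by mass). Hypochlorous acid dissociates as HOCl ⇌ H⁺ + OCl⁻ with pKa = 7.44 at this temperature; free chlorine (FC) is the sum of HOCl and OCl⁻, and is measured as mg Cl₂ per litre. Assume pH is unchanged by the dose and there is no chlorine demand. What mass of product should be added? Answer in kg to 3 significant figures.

[OCl⁻]/[HOCl] = 10^(pH − pKa) = 10^(8.09 − 7.44) = 4.467; fraction as HOCl = 1/(1 + 4.467) = 0.1829.
Free chlorine required for 2.82 ppm HOCl: 2.82 / 0.1829 = 15.42 ppm.
FC to add: 15.42 − 0.2 = 15.22 mg/L as Cl₂.
Cl₂ equivalent: 15.22 mg/L × 352,000 L = 5356 g.
Product at 89.8% available Cl: 5356 / 0.898 = 5965 g.

5.96 kg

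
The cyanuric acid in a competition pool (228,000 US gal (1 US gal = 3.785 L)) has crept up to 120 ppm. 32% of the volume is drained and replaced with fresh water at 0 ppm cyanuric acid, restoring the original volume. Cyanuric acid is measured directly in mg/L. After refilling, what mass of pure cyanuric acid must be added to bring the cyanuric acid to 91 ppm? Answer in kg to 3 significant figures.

8.11 kg

Volume: 228,000 US gal × 3.785 L/gal = 862,980 L.
After draining 32% and refilling: 120 × 0.68 + 0 × 0.32 = 81.6 ppm.
Deficit to target: 91 − 81.6 = 9.4 mg/L.
Mass: 9.4 mg/L × 862,980 L = 8112 g cyanuric acid.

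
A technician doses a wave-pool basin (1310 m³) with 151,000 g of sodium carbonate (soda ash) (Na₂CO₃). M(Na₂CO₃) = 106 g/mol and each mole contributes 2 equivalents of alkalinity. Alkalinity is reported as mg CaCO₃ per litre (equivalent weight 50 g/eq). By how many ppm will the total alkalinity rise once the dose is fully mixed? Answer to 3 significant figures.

Volume: 1310 m³ = 1,310,000 L.
Moles of Na₂CO₃: 151,000 g ÷ 106 g/mol = 1425 mol → 2849 eq of alkalinity.
As CaCO₃: 2849 eq × 50 g/eq = 142,500 g.
Rise: 142,500 g / 1,310,000 L × 1000 = 108.7 mg/L.

109 ppm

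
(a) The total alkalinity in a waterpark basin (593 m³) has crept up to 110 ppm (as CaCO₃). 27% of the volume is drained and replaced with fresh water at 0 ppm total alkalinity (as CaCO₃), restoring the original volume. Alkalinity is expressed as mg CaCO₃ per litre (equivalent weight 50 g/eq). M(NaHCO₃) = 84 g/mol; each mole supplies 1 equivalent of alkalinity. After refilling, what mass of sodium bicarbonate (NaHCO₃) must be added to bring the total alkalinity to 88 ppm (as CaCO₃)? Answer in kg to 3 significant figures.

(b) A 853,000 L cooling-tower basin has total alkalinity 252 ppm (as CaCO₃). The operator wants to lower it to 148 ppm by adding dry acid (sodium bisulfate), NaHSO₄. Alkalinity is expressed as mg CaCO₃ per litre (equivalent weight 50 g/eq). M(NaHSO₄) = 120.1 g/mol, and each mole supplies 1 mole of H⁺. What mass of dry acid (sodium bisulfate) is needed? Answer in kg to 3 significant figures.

(a) 7.67 kg; (b) 213 kg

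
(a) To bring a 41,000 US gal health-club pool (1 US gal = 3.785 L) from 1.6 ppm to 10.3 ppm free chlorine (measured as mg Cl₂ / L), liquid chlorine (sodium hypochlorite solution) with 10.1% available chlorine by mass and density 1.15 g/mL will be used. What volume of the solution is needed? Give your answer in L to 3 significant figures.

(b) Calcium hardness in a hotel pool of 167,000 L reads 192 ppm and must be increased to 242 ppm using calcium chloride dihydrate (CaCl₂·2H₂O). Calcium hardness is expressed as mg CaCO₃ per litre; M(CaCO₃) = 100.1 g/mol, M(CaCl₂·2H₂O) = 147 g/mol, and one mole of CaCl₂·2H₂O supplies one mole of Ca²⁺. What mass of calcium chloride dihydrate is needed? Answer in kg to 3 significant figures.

(a) 11.6 L; (b) 12.3 kg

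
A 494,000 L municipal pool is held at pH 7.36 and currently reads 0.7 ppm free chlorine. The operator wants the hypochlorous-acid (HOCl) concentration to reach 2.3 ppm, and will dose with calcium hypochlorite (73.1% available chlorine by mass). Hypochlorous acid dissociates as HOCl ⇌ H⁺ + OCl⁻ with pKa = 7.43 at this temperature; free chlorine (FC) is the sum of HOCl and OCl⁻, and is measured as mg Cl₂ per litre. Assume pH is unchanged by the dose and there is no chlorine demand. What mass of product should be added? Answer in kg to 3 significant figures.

2.40 kg

[OCl⁻]/[HOCl] = 10^(pH − pKa) = 10^(7.36 − 7.43) = 0.8511; fraction as HOCl = 1/(1 + 0.8511) = 0.5402.
Free chlorine required for 2.3 ppm HOCl: 2.3 / 0.5402 = 4.258 ppm.
FC to add: 4.258 − 0.7 = 3.558 mg/L as Cl₂.
Cl₂ equivalent: 3.558 mg/L × 494,000 L = 1757 g.
Product at 73.1% available Cl: 1757 / 0.731 = 2404 g.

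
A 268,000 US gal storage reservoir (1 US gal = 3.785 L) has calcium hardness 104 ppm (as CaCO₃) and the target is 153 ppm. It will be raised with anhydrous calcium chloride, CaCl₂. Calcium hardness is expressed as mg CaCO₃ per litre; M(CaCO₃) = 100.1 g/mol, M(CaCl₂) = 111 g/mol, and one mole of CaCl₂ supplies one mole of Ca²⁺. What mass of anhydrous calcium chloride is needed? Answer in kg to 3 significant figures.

55.1 kg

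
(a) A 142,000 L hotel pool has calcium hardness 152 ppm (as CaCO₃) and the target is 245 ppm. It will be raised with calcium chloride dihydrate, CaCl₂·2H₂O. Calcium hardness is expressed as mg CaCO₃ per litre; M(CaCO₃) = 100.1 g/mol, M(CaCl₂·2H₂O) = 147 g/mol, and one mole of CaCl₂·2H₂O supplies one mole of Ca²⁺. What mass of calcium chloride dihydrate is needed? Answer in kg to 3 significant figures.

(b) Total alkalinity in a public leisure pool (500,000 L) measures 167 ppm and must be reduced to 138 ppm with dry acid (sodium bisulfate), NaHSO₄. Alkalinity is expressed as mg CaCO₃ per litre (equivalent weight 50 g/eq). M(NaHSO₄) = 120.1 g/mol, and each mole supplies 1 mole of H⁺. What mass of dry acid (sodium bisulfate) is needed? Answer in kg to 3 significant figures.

(a) Hardness to add: (245 − 152) = 93 mg/L as CaCO₃ × 142,000 L = 13,210 g as CaCO₃.
(a) Moles of Ca²⁺ (1 mol Ca²⁺ ≡ 1 mol CaCO₃): 13,210 / 100.1 g/mol = 131.9 mol.
(a) Mass of CaCl₂·2H₂O: 131.9 × 147 = 19,390 g.

(b) Alkalinity to neutralize: (167 − 138) = 29 mg/L as CaCO₃ × 500,000 L = 14,500 g as CaCO₃.
(b) Equivalents of H⁺ required: 14,500 ÷ 50 g/eq = 290 eq = 290 mol NaHSO₄.
(b) Mass of NaHSO₄: 290 × 120.1 = 34,830 g.

(a) 19.4 kg; (b) 34.8 kg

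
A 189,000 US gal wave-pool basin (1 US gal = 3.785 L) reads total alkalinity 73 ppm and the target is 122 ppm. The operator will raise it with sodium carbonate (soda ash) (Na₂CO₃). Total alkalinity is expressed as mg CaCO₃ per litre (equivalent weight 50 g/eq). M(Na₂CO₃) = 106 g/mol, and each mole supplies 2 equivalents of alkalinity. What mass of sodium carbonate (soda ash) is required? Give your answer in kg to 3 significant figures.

37.2 kg

Volume: 189,000 US gal × 3.785 L/gal = 715,365 L.
Alkalinity to add: (122 − 73) = 49 mg/L as CaCO₃ × 715,365 L = 35,050 g as CaCO₃.
Equivalents: 35,050 g ÷ 50 g/eq = 701.1 eq.
Each mole of Na₂CO₃ supplies 2 eq, so 701.1 / 2 = 350.5 mol.
Mass: 350.5 mol × 106 g/mol = 37,160 g.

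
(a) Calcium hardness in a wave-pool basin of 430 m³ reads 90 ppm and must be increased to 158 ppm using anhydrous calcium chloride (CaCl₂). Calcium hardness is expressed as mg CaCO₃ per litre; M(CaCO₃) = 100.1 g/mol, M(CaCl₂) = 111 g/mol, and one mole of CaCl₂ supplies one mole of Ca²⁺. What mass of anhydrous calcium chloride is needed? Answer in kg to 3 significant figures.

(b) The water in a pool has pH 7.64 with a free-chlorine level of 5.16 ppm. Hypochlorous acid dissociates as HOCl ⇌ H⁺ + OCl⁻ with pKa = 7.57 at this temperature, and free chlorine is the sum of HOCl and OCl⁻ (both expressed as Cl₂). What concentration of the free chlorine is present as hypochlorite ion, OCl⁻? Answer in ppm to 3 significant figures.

(a) 32.4 kg; (b) 2.79 ppm

(a) Volume: 430 m³ = 430,000 L.
(a) Hardness to add: (158 − 90) = 68 mg/L as CaCO₃ × 430,000 L = 29,240 g as CaCO₃.
(a) Moles of Ca²⁺ (1 mol Ca²⁺ ≡ 1 mol CaCO₃): 29,240 / 100.1 g/mol = 292.1 mol.
(a) Mass of CaCl₂: 292.1 × 111 = 32,420 g.

(b) [OCl⁻]/[HOCl] = 10^(pH − pKa) = 10^(7.64 − 7.57) = 10^0.07 = 1.175.
(b) Fraction as HOCl = 1 / (1 + 1.175) = 0.4598.
(b) OCl⁻ = (1 − 0.4598) × 5.16 ppm = 2.787 ppm.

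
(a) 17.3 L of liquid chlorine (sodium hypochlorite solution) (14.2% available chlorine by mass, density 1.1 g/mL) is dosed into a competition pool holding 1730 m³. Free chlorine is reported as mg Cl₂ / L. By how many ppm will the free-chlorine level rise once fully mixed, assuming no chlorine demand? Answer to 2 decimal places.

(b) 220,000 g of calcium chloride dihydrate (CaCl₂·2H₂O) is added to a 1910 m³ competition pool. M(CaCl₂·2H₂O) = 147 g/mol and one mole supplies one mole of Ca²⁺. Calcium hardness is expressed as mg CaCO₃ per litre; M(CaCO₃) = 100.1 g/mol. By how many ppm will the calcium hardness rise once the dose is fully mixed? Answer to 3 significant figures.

(a) Volume: 1730 m³ = 1,730,000 L.
(a) Mass of solution: 17.3 L × 1000 mL/L × 1.1 g/mL = 19,030 g.
(a) Available chlorine delivered: 19,030 g × 0.142 = 2702 g as Cl₂.
(a) Concentration rise: 2702 g / 1,730,000 L = 1.562 mg/L = 1.56 ppm.

(b) Volume: 1910 m³ = 1,910,000 L.
(b) Moles of Ca²⁺: 220,000 g ÷ 147 g/mol = 1497 mol.
(b) As CaCO₃: 1497 mol × 100.1 g/mol = 149,800 g.
(b) Rise: 149,800 g / 1,910,000 L × 1000 = 78.43 mg/L.

(a) 1.56 ppm; (b) 78.4 ppm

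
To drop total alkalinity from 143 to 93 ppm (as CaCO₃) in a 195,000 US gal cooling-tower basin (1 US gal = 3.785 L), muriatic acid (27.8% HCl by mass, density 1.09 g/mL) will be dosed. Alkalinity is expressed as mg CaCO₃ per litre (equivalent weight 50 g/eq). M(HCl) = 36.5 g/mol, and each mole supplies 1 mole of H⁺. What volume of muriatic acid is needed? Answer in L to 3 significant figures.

88.9 L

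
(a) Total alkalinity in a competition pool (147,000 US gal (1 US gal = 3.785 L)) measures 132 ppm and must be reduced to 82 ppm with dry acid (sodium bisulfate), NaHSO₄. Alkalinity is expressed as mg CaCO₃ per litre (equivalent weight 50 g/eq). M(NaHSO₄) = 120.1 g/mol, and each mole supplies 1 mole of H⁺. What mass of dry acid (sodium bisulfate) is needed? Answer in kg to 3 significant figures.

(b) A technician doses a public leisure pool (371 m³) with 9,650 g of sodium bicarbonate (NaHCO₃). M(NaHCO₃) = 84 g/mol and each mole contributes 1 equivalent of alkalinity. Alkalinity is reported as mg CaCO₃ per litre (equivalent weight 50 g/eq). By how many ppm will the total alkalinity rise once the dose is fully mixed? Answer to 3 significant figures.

(a) Volume: 147,000 US gal × 3.785 L/gal = 556,395 L.
(a) Alkalinity to neutralize: (132 − 82) = 50 mg/L as CaCO₃ × 556,395 L = 27,820 g as CaCO₃.
(a) Equivalents of H⁺ required: 27,820 ÷ 50 g/eq = 556.4 eq = 556.4 mol NaHSO₄.
(a) Mass of NaHSO₄: 556.4 × 120.1 = 66,820 g.

(b) Volume: 371 m³ = 371,000 L.
(b) Moles of NaHCO₃: 9,650 g ÷ 84 g/mol = 114.9 mol → 114.9 eq of alkalinity.
(b) As CaCO₃: 114.9 eq × 50 g/eq = 5744 g.
(b) Rise: 5744 g / 371,000 L × 1000 = 15.48 mg/L.

(a) 66.8 kg; (b) 15.5 ppm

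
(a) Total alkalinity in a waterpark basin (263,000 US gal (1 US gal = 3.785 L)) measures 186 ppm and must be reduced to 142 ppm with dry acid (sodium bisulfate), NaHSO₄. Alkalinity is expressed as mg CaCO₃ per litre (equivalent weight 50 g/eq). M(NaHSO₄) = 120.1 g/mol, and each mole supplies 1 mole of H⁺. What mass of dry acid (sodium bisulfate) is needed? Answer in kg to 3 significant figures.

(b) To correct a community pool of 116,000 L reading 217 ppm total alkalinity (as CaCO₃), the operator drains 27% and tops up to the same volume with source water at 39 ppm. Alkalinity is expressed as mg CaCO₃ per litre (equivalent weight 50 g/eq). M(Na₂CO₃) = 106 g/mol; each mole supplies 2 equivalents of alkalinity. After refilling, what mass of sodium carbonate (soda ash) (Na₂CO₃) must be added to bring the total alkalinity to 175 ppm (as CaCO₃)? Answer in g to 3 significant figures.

(a) Volume: 263,000 US gal × 3.785 L/gal = 995,455 L.
(a) Alkalinity to neutralize: (186 − 142) = 44 mg/L as CaCO₃ × 995,455 L = 43,800 g as CaCO₃.
(a) Equivalents of H⁺ required: 43,800 ÷ 50 g/eq = 876 eq = 876 mol NaHSO₄.
(a) Mass of NaHSO₄: 876 × 120.1 = 105,200 g.

(b) After draining 27% and refilling: 217 × 0.73 + 39 × 0.27 = 168.94 ppm.
(b) Deficit to target: 175 − 168.94 = 6.06 mg/L.
(b) As CaCO₃: 6.06 mg/L × 116,000 L = 703 g; ÷ 50 g/eq ÷ 2 = 7.03 mol Na₂CO₃.
(b) Mass: 7.03 × 106 = 745.1 g.

(a) 105 kg; (b) 745 g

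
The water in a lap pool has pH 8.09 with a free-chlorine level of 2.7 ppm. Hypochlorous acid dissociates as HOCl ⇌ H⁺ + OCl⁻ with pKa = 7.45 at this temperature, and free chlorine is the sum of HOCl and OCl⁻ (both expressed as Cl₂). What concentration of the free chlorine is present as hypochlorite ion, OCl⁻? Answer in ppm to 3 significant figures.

2.20 ppm

[OCl⁻]/[HOCl] = 10^(pH − pKa) = 10^(8.09 − 7.45) = 10^0.64 = 4.365.
Fraction as HOCl = 1 / (1 + 4.365) = 0.1864.
OCl⁻ = (1 − 0.1864) × 2.7 ppm = 2.197 ppm.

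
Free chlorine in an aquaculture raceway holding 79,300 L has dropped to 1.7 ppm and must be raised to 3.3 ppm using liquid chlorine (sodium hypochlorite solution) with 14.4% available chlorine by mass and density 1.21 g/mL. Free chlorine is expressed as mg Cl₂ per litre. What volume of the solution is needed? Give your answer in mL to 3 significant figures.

728 mL

Chlorine deficit: 3.3 − 1.7 = 1.6 ppm = 1.6 mg/L as Cl₂.
Cl₂ equivalent needed: 1.6 mg/L × 79,300 L = 126,900 mg = 126.9 g.
Product at 14.4% available chlorine: 126.9 / 0.144 = 881.1 g.
Volume at density 1.21 g/mL: 881.1 g ÷ 1.21 g/mL = 728.2 mL.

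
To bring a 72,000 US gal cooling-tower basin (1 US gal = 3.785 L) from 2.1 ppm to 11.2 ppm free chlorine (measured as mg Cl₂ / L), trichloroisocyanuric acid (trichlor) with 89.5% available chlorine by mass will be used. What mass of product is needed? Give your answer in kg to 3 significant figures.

2.77 kg

Volume: 72,000 US gal × 3.785 L/gal = 272,520 L.
Chlorine deficit: 11.2 − 2.1 = 9.1 ppm = 9.1 mg/L as Cl₂.
Cl₂ equivalent needed: 9.1 mg/L × 272,520 L = 2,480,000 mg = 2480 g.
Product at 89.5% available chlorine: 2480 / 0.895 = 2771 g.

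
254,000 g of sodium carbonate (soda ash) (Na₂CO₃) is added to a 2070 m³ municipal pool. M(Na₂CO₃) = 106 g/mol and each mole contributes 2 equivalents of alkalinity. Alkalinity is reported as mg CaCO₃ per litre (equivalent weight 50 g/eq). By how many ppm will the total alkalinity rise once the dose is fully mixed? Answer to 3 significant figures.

Volume: 2070 m³ = 2,070,000 L.
Moles of Na₂CO₃: 254,000 g ÷ 106 g/mol = 2396 mol → 4792 eq of alkalinity.
As CaCO₃: 4792 eq × 50 g/eq = 239,600 g.
Rise: 239,600 g / 2,070,000 L × 1000 = 115.8 mg/L.

116 ppm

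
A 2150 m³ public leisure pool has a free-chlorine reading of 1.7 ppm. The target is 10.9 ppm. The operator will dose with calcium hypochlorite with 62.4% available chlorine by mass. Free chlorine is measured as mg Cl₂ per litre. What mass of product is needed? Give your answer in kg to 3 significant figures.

31.7 kg

Volume: 2150 m³ = 2,150,000 L.
Chlorine deficit: 10.9 − 1.7 = 9.2 ppm = 9.2 mg/L as Cl₂.
Cl₂ equivalent needed: 9.2 mg/L × 2,150,000 L = 19,780,000 mg = 19,780 g.
Product at 62.4% available chlorine: 19,780 / 0.624 = 31,700 g.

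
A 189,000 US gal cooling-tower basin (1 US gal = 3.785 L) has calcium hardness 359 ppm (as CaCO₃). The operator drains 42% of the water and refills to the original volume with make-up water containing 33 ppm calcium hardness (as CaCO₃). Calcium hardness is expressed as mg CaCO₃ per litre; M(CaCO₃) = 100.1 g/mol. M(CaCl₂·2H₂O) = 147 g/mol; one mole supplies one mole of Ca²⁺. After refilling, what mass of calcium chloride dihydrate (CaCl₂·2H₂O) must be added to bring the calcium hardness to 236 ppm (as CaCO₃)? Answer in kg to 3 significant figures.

14.6 kg

Volume: 189,000 US gal × 3.785 L/gal = 715,365 L.
After draining 42% and refilling: 359 × 0.58 + 33 × 0.42 = 222.08 ppm.
Deficit to target: 236 − 222.08 = 13.92 mg/L.
As CaCO₃: 13.92 mg/L × 715,365 L = 9958 g; ÷ 100.1 = 99.48 mol Ca²⁺.
Mass: 99.48 × 147 = 14,620 g.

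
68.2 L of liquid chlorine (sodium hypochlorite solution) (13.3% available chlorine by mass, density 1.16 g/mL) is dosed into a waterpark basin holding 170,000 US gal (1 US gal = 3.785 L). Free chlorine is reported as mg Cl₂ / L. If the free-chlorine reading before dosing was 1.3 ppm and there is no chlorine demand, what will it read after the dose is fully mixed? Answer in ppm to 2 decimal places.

17.65 ppm

Volume: 170,000 US gal × 3.785 L/gal = 643,450 L.
Mass of solution: 68.2 L × 1000 mL/L × 1.16 g/mL = 79,110 g.
Available chlorine delivered: 79,110 g × 0.133 = 10,520 g as Cl₂.
Concentration rise: 10,520 g / 643,450 L = 16.35 mg/L = 16.35 ppm.
Final FC: 1.3 + 16.35 = 17.65 ppm.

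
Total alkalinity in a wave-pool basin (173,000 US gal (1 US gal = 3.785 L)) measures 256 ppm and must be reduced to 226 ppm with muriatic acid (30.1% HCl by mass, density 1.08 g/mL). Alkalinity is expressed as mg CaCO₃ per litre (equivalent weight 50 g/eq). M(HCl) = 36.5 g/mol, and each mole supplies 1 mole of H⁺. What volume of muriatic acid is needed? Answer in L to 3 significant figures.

44.1 L

Volume: 173,000 US gal × 3.785 L/gal = 654,805 L.
Alkalinity to neutralize: (256 − 226) = 30 mg/L as CaCO₃ × 654,805 L = 19,640 g as CaCO₃.
Equivalents of H⁺ required: 19,640 ÷ 50 g/eq = 392.9 eq = 392.9 mol HCl.
Mass of HCl: 392.9 × 36.5 = 14,340 g.
Mass of 30.1% solution: 14,340 / 0.301 = 47,640 g.
Volume: 47,640 g ÷ 1.08 g/mL = 44,110 mL.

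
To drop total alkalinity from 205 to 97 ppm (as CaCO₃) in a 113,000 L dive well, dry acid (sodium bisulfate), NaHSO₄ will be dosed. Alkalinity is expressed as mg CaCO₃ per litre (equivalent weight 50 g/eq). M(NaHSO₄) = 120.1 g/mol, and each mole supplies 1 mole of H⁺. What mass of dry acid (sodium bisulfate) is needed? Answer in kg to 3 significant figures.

29.3 kg

Alkalinity to neutralize: (205 − 97) = 108 mg/L as CaCO₃ × 113,000 L = 12,200 g as CaCO₃.
Equivalents of H⁺ required: 12,200 ÷ 50 g/eq = 244.1 eq = 244.1 mol NaHSO₄.
Mass of NaHSO₄: 244.1 × 120.1 = 29,310 g.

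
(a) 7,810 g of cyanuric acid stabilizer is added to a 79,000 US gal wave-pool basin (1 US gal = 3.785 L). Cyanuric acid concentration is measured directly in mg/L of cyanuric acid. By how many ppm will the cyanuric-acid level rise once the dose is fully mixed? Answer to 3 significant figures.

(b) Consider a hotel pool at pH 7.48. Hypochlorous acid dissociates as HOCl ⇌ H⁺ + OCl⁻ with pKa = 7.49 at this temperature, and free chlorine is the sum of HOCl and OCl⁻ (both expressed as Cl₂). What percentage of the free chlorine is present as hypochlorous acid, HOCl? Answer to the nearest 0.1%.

(a) 26.1 ppm; (b) 50.6%

(a) Volume: 79,000 US gal × 3.785 L/gal = 299,015 L.
(a) Rise: 7,810 g / 299,015 L × 1000 = 26.12 mg/L.

(b) [OCl⁻]/[HOCl] = 10^(pH − pKa) = 10^(7.48 − 7.49) = 10^-0.01 = 0.9772.
(b) Fraction as HOCl = 1 / (1 + 0.9772) = 0.5058.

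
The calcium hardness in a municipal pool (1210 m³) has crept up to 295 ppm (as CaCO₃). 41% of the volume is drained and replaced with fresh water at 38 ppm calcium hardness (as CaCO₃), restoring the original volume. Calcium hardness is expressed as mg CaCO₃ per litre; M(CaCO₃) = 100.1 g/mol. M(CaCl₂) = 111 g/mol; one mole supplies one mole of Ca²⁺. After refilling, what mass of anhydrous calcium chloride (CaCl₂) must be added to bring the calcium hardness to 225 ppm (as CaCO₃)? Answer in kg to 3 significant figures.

47.5 kg

Volume: 1210 m³ = 1,210,000 L.
After draining 41% and refilling: 295 × 0.59 + 38 × 0.41 = 189.63 ppm.
Deficit to target: 225 − 189.63 = 35.37 mg/L.
As CaCO₃: 35.37 mg/L × 1,210,000 L = 42,800 g; ÷ 100.1 = 427.5 mol Ca²⁺.
Mass: 427.5 × 111 = 47,460 g.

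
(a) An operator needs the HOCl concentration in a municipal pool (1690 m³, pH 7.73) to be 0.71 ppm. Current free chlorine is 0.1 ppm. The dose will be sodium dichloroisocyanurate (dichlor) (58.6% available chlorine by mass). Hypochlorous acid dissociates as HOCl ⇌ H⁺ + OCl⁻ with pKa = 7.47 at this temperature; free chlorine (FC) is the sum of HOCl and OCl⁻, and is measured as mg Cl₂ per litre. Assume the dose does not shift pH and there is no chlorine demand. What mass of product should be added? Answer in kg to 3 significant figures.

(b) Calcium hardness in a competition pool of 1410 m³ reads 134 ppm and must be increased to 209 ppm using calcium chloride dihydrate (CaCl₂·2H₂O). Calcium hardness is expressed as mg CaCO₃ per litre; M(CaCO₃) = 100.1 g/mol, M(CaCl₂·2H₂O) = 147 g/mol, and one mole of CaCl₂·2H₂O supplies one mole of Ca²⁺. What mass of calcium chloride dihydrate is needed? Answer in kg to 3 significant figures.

(a) 5.49 kg; (b) 155 kg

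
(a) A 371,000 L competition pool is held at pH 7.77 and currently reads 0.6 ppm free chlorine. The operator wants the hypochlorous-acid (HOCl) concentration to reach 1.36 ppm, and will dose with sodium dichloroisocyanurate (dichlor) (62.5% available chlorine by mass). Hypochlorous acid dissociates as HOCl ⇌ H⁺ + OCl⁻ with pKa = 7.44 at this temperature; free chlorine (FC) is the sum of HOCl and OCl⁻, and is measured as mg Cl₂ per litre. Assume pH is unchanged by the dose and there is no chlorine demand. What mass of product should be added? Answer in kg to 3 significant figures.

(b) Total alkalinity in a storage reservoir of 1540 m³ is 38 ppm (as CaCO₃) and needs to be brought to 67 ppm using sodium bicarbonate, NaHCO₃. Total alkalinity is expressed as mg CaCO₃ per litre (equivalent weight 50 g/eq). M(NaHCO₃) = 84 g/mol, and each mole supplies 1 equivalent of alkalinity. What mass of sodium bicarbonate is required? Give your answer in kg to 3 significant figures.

(a) 2.18 kg; (b) 75.0 kg

(a) [OCl⁻]/[HOCl] = 10^(pH − pKa) = 10^(7.77 − 7.44) = 2.138; fraction as HOCl = 1/(1 + 2.138) = 0.3187.
(a) Free chlorine required for 1.36 ppm HOCl: 1.36 / 0.3187 = 4.268 ppm.
(a) FC to add: 4.268 − 0.6 = 3.668 mg/L as Cl₂.
(a) Cl₂ equivalent: 3.668 mg/L × 371,000 L = 1361 g.
(a) Product at 62.5% available Cl: 1361 / 0.625 = 2177 g.

(b) Volume: 1540 m³ = 1,540,000 L.
(b) Alkalinity to add: (67 − 38) = 29 mg/L as CaCO₃ × 1,540,000 L = 44,660 g as CaCO₃.
(b) Equivalents: 44,660 g ÷ 50 g/eq = 893.2 eq.
(b) NaHCO₃ supplies 1 eq per mole → 893.2 mol.
(b) Mass: 893.2 mol × 84 g/mol = 75,030 g.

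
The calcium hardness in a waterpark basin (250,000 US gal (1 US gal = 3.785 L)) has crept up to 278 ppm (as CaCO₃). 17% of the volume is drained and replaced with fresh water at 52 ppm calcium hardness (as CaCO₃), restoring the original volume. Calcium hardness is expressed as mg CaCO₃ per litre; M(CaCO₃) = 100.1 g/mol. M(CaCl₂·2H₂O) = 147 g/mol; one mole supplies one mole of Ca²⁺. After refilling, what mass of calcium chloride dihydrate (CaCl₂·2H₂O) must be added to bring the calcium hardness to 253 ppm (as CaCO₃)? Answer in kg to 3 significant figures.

Volume: 250,000 US gal × 3.785 L/gal = 946,250 L.
After draining 17% and refilling: 278 × 0.83 + 52 × 0.17 = 239.58 ppm.
Deficit to target: 253 − 239.58 = 13.42 mg/L.
As CaCO₃: 13.42 mg/L × 946,250 L = 12,700 g; ÷ 100.1 = 126.9 mol Ca²⁺.
Mass: 126.9 × 147 = 18,650 g.

18.6 kg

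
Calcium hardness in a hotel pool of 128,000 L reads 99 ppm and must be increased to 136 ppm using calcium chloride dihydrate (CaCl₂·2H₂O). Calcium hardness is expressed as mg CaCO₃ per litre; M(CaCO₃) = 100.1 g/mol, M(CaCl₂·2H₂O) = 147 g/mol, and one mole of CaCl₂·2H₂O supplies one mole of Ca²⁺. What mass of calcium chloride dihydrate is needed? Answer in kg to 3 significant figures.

6.95 kg

Hardness to add: (136 − 99) = 37 mg/L as CaCO₃ × 128,000 L = 4736 g as CaCO₃.
Moles of Ca²⁺ (1 mol Ca²⁺ ≡ 1 mol CaCO₃): 4736 / 100.1 g/mol = 47.31 mol.
Mass of CaCl₂·2H₂O: 47.31 × 147 = 6955 g.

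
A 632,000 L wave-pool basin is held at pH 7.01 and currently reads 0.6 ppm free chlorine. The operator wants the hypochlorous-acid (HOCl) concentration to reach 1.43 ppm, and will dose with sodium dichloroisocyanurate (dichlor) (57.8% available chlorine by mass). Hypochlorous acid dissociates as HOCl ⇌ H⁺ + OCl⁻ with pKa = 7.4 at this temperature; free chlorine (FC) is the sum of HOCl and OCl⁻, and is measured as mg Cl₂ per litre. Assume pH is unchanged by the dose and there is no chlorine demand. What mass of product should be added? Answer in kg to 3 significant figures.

1.54 kg

[OCl⁻]/[HOCl] = 10^(pH − pKa) = 10^(7.01 − 7.4) = 0.4074; fraction as HOCl = 1/(1 + 0.4074) = 0.7105.
Free chlorine required for 1.43 ppm HOCl: 1.43 / 0.7105 = 2.013 ppm.
FC to add: 2.013 − 0.6 = 1.413 mg/L as Cl₂.
Cl₂ equivalent: 1.413 mg/L × 632,000 L = 892.7 g.
Product at 57.8% available Cl: 892.7 / 0.578 = 1545 g.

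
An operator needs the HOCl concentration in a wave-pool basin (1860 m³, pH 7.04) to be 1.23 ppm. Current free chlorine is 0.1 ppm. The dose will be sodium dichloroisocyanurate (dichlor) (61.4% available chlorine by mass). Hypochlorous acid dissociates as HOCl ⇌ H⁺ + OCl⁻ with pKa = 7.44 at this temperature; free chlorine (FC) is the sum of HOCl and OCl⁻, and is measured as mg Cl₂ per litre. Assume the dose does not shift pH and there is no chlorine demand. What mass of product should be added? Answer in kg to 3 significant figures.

Volume: 1860 m³ = 1,860,000 L.
[OCl⁻]/[HOCl] = 10^(pH − pKa) = 10^(7.04 − 7.44) = 0.3981; fraction as HOCl = 1/(1 + 0.3981) = 0.7153.
Free chlorine required for 1.23 ppm HOCl: 1.23 / 0.7153 = 1.72 ppm.
FC to add: 1.72 − 0.1 = 1.62 mg/L as Cl₂.
Cl₂ equivalent: 1.62 mg/L × 1,860,000 L = 3013 g.
Product at 61.4% available Cl: 3013 / 0.614 = 4906 g.

4.91 kg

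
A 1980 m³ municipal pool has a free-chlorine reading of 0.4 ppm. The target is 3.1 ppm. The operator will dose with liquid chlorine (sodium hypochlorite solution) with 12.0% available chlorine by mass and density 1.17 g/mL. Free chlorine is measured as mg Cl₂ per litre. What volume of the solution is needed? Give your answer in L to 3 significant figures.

Volume: 1980 m³ = 1,980,000 L.
Chlorine deficit: 3.1 − 0.4 = 2.7 ppm = 2.7 mg/L as Cl₂.
Cl₂ equivalent needed: 2.7 mg/L × 1,980,000 L = 5,346,000 mg = 5346 g.
Product at 12.0% available chlorine: 5346 / 0.12 = 44,550 g.
Volume at density 1.17 g/mL: 44,550 g ÷ 1.17 g/mL = 38,080 mL.

38.1 L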